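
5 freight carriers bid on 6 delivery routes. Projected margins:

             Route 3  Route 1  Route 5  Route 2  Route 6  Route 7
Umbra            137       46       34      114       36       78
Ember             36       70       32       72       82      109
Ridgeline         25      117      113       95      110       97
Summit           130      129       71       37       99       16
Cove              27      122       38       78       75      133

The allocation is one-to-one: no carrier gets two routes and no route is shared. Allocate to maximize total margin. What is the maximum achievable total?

Optimal: Umbra→Route 3 ($137k), Ember→Route 6 ($82k), Ridgeline→Route 5 ($113k), Summit→Route 1 ($129k), Cove→Route 7 ($133k) — total 137+82+113+129+133 = $594k.
Row-greedy (each carrier in turn takes its best remaining route) gives $540k, worse by 54.
Next-best assignment: Umbra→Route 2, Ember→Route 7, Ridgeline→Route 5, Summit→Route 3, Cove→Route 1 = $588k.
Swapping Summit↔Ridgeline (Summit→Route 5 $71k, Ridgeline→Route 1 $117k) loses 54.
No other one-to-one assignment exceeds $594k.

Maximum total: $594k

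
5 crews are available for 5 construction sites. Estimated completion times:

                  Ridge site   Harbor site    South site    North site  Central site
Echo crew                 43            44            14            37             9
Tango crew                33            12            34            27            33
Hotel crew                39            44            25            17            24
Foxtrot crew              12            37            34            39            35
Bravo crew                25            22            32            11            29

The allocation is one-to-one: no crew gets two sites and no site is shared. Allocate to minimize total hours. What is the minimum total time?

Min total: 69 hours

Optimal: Echo crew→Central site (9 hours), Tango crew→Harbor site (12 hours), Hotel crew→South site (25 hours), Foxtrot crew→Ridge site (12 hours), Bravo crew→North site (11 hours) — total 9+12+25+12+11 = 69 hours.
Row-greedy (each crew in turn takes its cheapest remaining site) gives 82 hours, worse by 13.
Next-best assignment: Echo crew→South site, Tango crew→Harbor site, Hotel crew→Central site, Foxtrot crew→Ridge site, Bravo crew→North site = 73 hours.
No other one-to-one assignment undercuts 69 hours.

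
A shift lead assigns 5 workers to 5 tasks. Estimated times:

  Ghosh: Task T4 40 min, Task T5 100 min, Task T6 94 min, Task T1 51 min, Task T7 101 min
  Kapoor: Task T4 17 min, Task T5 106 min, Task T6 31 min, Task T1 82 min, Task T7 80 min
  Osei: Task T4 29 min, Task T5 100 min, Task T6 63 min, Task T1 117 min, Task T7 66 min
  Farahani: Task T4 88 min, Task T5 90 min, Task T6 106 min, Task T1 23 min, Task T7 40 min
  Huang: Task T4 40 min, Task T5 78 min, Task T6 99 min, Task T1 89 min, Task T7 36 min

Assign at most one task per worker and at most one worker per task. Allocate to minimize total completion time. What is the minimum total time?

Min total: 219 min

Optimal: Ghosh→Task T5 (100 min), Kapoor→Task T6 (31 min), Osei→Task T4 (29 min), Farahani→Task T1 (23 min), Huang→Task T7 (36 min) — total 100+31+29+23+36 = 219 min.
Min-entry greedy (repeatedly take the single cheapest remaining cell) gives 239 min, worse by 20.
Swapping Farahani↔Osei (Farahani→Task T4 88 min, Osei→Task T1 117 min) adds 153.
Every other assignment is strictly worse.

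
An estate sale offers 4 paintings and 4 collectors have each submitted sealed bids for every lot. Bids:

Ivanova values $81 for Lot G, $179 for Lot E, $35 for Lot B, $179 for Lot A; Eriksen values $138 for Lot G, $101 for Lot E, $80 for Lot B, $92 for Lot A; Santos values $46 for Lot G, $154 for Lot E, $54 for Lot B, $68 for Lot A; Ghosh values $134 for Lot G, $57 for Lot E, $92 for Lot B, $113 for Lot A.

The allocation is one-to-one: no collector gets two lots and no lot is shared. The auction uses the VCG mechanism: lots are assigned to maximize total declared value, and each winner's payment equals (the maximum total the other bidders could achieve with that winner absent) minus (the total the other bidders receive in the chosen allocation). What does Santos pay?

Santos pays $21.

Efficient allocation: Ivanova→Lot A ($179), Eriksen→Lot G ($138), Santos→Lot E ($154), Ghosh→Lot B ($92); total welfare W = $563.
Santos receives Lot E at value $154, so the others get W − 154 = $409.
Without Santos: best allocation of the remaining 3 bidders over all 4 lots is Ivanova→Lot E ($179), Eriksen→Lot G ($138), Ghosh→Lot A ($113), total $430.
VCG payment = (others' best without Santos) − (others' welfare with Santos) = 430 − 409 = $21.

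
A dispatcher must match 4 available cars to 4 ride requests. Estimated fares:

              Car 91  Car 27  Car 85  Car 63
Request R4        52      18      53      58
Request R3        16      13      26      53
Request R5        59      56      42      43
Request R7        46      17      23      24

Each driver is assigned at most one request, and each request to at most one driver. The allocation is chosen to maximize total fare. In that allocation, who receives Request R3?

Car 63 receives Request R3.

Optimal: Car 91→Request R7 ($46), Car 27→Request R5 ($56), Car 85→Request R4 ($53), Car 63→Request R3 ($53) — total 46+56+53+53 = $208.
Row-greedy (each driver in turn takes its best remaining request) gives $127, worse by 81.
Next-best assignment: Car 91→Request R7, Car 27→Request R5, Car 85→Request R3, Car 63→Request R4 = $186.
Swapping Car 63↔Car 85 (Car 63→Request R4 $58, Car 85→Request R3 $26) loses 22.
Car 63's own top request is Request R4 ($58), but forcing Car 63→Request R4 and reassigning the rest optimally gives only $186 — worse by 22.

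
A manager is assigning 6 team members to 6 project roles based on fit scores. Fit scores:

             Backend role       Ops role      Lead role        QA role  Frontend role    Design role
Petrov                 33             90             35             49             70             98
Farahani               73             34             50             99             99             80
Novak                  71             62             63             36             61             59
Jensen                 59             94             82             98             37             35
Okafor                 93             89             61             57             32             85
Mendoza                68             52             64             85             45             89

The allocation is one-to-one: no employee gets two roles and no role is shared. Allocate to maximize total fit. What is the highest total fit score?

This is the linear assignment problem.
Optimal: Petrov→Ops role (90 pts), Farahani→Frontend role (99 pts), Novak→Lead role (63 pts), Jensen→QA role (98 pts), Okafor→Backend role (93 pts), Mendoza→Design role (89 pts) — total 90+99+63+98+93+89 = 532 pts.
Max-entry greedy (repeatedly take the single best remaining cell) gives 509 pts, worse by 23.
Swapping Jensen↔Mendoza (Jensen→Design role 35 pts, Mendoza→QA role 85 pts) loses 67.
Checked against all permutations: 532 pts is optimal.

Maximum total: 532 pts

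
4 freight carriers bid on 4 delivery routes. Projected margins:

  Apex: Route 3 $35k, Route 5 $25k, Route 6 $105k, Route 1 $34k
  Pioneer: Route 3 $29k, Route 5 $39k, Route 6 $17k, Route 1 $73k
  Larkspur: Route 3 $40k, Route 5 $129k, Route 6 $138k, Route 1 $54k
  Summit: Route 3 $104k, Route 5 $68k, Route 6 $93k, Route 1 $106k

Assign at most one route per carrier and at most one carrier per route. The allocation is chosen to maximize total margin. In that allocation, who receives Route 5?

Treat this as an assignment problem: match each carrier to one route.
Optimal: Apex→Route 6 ($105k), Pioneer→Route 1 ($73k), Larkspur→Route 5 ($129k), Summit→Route 3 ($104k) — total 105+73+129+104 = $411k.
Max-entry greedy (repeatedly take the single best remaining cell) gives $318k, worse by 93.
Next-best assignment: Apex→Route 6, Pioneer→Route 3, Larkspur→Route 5, Summit→Route 1 = $369k.
Checked against all permutations: $411k is optimal.
Larkspur's own top route is Route 6 ($138k), but forcing Larkspur→Route 6 and reassigning the rest optimally gives only $340k — worse by 71.

Larkspur receives Route 5.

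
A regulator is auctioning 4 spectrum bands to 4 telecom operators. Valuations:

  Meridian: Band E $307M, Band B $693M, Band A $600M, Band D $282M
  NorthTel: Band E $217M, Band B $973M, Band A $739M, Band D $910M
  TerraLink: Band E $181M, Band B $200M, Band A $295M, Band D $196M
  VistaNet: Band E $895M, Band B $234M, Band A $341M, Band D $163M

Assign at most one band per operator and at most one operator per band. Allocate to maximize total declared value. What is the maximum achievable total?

Max total: $2793M

This is the linear assignment problem.
Optimal: Meridian→Band B ($693M), NorthTel→Band D ($910M), TerraLink→Band A ($295M), VistaNet→Band E ($895M) — total 693+910+295+895 = $2793M.
Max-entry greedy (repeatedly take the single best remaining cell) gives $2664M, worse by 129.
Next-best assignment: Meridian→Band A, NorthTel→Band B, TerraLink→Band D, VistaNet→Band E = $2664M.
Swapping Meridian↔VistaNet (Meridian→Band E $307M, VistaNet→Band B $234M) loses 1047.
Checked against all permutations: $2793M is optimal.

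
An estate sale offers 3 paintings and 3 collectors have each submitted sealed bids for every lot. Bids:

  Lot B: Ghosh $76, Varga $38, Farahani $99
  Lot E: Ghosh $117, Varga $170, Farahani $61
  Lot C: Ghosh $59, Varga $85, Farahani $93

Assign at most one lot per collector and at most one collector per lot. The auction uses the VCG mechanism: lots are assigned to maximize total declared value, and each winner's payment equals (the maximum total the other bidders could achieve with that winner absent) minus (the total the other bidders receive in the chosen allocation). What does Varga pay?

Varga pays $47.

Efficient allocation: Ghosh→Lot B ($76), Varga→Lot E ($170), Farahani→Lot C ($93); total welfare W = $339.
Varga receives Lot E at value $170, so the others get W − 170 = $169.
Without Varga: best allocation of the remaining 2 bidders over all 3 lots is Ghosh→Lot E ($117), Farahani→Lot B ($99), total $216.
VCG payment = (others' best without Varga) − (others' welfare with Varga) = 216 − 169 = $47.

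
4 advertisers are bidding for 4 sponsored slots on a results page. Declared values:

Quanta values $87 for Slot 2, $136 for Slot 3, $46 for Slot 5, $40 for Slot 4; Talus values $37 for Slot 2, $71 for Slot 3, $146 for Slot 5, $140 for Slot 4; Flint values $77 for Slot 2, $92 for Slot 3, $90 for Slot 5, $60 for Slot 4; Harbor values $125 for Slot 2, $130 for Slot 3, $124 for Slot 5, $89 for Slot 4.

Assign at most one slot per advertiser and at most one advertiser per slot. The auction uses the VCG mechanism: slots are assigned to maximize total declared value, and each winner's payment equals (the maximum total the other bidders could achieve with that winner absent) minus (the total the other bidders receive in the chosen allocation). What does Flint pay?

Efficient allocation: Quanta→Slot 3 ($136), Talus→Slot 4 ($140), Flint→Slot 5 ($90), Harbor→Slot 2 ($125); total welfare W = $491.
Flint receives Slot 5 at value $90, so the others get W − 90 = $401.
Without Flint: best allocation of the remaining 3 bidders over all 4 slots is Quanta→Slot 3 ($136), Talus→Slot 5 ($146), Harbor→Slot 2 ($125), total $407.
VCG payment = (others' best without Flint) − (others' welfare with Flint) = 407 − 401 = $6.

Flint pays $6.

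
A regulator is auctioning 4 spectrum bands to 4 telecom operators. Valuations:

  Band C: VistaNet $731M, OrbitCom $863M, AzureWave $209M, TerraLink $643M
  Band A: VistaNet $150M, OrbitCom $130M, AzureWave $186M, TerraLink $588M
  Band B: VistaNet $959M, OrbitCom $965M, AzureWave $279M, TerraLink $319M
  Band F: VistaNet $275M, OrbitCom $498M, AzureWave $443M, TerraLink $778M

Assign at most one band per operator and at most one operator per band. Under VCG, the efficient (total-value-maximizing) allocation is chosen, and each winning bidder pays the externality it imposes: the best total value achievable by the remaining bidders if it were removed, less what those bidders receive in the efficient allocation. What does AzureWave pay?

AzureWave pays $190M.

Efficient allocation: VistaNet→Band B ($959M), OrbitCom→Band C ($863M), AzureWave→Band F ($443M), TerraLink→Band A ($588M); total welfare W = $2853M.
AzureWave receives Band F at value $443M, so the others get W − 443 = $2410M.
Without AzureWave: best allocation of the remaining 3 bidders over all 4 bands is VistaNet→Band B ($959M), OrbitCom→Band C ($863M), TerraLink→Band F ($778M), total $2600M.
VCG payment = (others' best without AzureWave) − (others' welfare with AzureWave) = 2600 − 2410 = $190M.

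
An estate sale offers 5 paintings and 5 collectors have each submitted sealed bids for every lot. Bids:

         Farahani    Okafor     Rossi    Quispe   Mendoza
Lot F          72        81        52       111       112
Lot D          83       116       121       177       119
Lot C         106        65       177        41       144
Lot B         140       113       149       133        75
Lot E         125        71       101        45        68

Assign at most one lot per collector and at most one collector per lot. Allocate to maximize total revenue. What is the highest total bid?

Max total: $704

Optimal: Farahani→Lot E ($125), Okafor→Lot B ($113), Rossi→Lot C ($177), Quispe→Lot D ($177), Mendoza→Lot F ($112) — total 125+113+177+177+112 = $704.
Column-greedy (each lot in turn goes to its best remaining collector) gives $677, worse by 27.
Next-best assignment: Farahani→Lot B, Okafor→Lot E, Rossi→Lot C, Quispe→Lot D, Mendoza→Lot F = $677.
Swapping Farahani↔Quispe (Farahani→Lot D $83, Quispe→Lot E $45) loses 174.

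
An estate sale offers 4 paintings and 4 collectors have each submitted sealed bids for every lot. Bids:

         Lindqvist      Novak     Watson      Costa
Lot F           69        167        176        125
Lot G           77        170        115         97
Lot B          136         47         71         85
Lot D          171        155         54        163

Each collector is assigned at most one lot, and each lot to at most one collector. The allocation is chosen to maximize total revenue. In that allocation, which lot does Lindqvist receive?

This is a one-to-one assignment (maximum-weight bipartite matching).
Optimal: Lindqvist→Lot B ($136), Novak→Lot G ($170), Watson→Lot F ($176), Costa→Lot D ($163) — total 136+170+176+163 = $645.
Max-entry greedy (repeatedly take the single best remaining cell) gives $602, worse by 43.
Swapping Watson↔Costa (Watson→Lot D $54, Costa→Lot F $125) loses 160.
No other one-to-one assignment exceeds $645.
Lindqvist's own top lot is Lot D ($171), but forcing Lindqvist→Lot D and reassigning the rest optimally gives only $602 — worse by 43.

Lindqvist receives Lot B.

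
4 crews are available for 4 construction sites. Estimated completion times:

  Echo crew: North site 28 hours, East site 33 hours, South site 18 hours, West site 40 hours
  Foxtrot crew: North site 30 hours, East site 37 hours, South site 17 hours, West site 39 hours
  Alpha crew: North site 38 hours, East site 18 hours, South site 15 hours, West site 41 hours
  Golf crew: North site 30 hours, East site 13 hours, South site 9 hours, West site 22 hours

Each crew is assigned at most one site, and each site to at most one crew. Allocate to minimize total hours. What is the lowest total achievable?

Optimal: Echo crew→North site (28 hours), Foxtrot crew→South site (17 hours), Alpha crew→East site (18 hours), Golf crew→West site (22 hours) — total 28+17+18+22 = 85 hours.
Column-greedy (each site in turn goes to its cheapest remaining crew) gives 95 hours, worse by 10.
Next-best assignment: Echo crew→South site, Foxtrot crew→North site, Alpha crew→East site, Golf crew→West site = 88 hours.

Minimum total: 85 hours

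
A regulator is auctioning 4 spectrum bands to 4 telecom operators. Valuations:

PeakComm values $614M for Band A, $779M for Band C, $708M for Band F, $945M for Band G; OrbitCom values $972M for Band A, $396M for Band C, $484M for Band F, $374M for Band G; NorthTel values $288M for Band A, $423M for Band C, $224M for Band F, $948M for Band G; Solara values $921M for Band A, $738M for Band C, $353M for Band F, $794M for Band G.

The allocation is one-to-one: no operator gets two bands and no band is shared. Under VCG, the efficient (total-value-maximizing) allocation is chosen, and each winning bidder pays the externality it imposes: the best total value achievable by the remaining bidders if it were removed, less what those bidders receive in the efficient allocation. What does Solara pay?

Solara pays $71M.

Efficient allocation: PeakComm→Band F ($708M), OrbitCom→Band A ($972M), NorthTel→Band G ($948M), Solara→Band C ($738M); total welfare W = $3366M.
Solara receives Band C at value $738M, so the others get W − 738 = $2628M.
Without Solara: best allocation of the remaining 3 bidders over all 4 bands is PeakComm→Band C ($779M), OrbitCom→Band A ($972M), NorthTel→Band G ($948M), total $2699M.
VCG payment = (others' best without Solara) − (others' welfare with Solara) = 2699 − 2628 = $71M.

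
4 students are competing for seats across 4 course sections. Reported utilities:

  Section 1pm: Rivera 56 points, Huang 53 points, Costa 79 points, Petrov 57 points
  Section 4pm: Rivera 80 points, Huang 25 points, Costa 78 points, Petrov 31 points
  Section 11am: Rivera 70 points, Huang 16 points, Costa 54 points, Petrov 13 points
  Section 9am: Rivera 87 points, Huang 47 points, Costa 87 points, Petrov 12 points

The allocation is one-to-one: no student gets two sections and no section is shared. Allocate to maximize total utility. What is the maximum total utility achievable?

Max total: 252 points

Optimal: Rivera→Section 11am (70 points), Huang→Section 9am (47 points), Costa→Section 4pm (78 points), Petrov→Section 1pm (57 points) — total 70+47+78+57 = 252 points.
Max-entry greedy (repeatedly take the single best remaining cell) gives 213 points, worse by 39.
Next-best assignment: Rivera→Section 11am, Huang→Section 1pm, Costa→Section 9am, Petrov→Section 4pm = 241 points.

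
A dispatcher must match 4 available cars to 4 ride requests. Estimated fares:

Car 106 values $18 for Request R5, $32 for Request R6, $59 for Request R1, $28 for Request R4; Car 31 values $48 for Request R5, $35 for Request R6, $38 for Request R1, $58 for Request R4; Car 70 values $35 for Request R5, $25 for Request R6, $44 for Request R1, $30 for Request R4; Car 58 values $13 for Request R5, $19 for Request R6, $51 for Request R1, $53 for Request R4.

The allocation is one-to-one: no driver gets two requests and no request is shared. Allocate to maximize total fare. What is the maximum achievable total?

Optimal: Car 106→Request R1 ($59), Car 31→Request R5 ($48), Car 70→Request R6 ($25), Car 58→Request R4 ($53) — total 59+48+25+53 = $185.
Column-greedy (each request in turn goes to its best remaining driver) gives $161, worse by 24.
No other one-to-one assignment exceeds $185.

Max total: $185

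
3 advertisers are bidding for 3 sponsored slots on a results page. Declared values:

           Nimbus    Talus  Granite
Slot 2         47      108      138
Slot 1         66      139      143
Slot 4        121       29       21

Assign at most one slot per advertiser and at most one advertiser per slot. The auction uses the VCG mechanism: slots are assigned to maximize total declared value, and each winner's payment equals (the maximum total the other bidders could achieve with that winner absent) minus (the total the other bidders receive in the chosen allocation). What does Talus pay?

Efficient allocation: Nimbus→Slot 4 ($121), Talus→Slot 1 ($139), Granite→Slot 2 ($138); total welfare W = $398.
Talus receives Slot 1 at value $139, so the others get W − 139 = $259.
Without Talus: best allocation of the remaining 2 bidders over all 3 slots is Nimbus→Slot 4 ($121), Granite→Slot 1 ($143), total $264.
VCG payment = (others' best without Talus) − (others' welfare with Talus) = 264 − 259 = $5.

Talus pays $5.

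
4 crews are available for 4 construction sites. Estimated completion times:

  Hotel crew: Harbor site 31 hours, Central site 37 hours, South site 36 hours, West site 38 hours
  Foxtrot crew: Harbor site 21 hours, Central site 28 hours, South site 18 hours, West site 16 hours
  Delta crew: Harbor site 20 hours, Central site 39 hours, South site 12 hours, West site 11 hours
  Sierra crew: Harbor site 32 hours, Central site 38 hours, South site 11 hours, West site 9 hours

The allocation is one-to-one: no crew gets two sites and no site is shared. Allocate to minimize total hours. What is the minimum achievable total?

Optimal: Hotel crew→Central site (37 hours), Foxtrot crew→Harbor site (21 hours), Delta crew→South site (12 hours), Sierra crew→West site (9 hours) — total 37+21+12+9 = 79 hours.
Column-greedy (each site in turn goes to its cheapest remaining crew) gives 97 hours, worse by 18.
Checked against all permutations: 79 hours is optimal.

Minimum total: 79 hours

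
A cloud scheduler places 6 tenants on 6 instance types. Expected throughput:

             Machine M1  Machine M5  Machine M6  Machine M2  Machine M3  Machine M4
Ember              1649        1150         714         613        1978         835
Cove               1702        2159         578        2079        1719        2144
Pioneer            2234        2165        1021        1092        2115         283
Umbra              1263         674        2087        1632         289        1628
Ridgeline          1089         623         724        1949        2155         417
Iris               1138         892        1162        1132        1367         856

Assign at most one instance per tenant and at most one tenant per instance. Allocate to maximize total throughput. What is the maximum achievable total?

Maximum total: 11461 ops/s

Treat this as an assignment problem: match each tenant to one instance.
Optimal: Ember→Machine M3 (1978 ops/s), Cove→Machine M4 (2144 ops/s), Pioneer→Machine M5 (2165 ops/s), Umbra→Machine M6 (2087 ops/s), Ridgeline→Machine M2 (1949 ops/s), Iris→Machine M1 (1138 ops/s) — total 1978+2144+2165+2087+1949+1138 = 11461 ops/s.
Column-greedy (each instance in turn goes to its best remaining tenant) gives 11263 ops/s, worse by 198.
Swapping Cove↔Iris (Cove→Machine M1 1702 ops/s, Iris→Machine M4 856 ops/s) loses 724.
Every other assignment is strictly worse.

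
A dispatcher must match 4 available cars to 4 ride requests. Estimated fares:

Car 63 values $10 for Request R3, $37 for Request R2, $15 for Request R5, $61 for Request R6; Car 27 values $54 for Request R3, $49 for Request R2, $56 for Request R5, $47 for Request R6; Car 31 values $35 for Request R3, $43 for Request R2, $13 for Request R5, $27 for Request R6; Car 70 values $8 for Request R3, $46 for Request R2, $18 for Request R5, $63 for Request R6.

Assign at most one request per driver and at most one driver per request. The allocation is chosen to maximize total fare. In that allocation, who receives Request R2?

Optimal: Car 63→Request R6 ($61), Car 27→Request R5 ($56), Car 31→Request R3 ($35), Car 70→Request R2 ($46) — total 61+56+35+46 = $198.
Column-greedy (each request in turn goes to its best remaining driver) gives $142, worse by 56.
Car 70's own top request is Request R6 ($63), but forcing Car 70→Request R6 and reassigning the rest optimally gives only $191 — worse by 7.

Car 70 receives Request R2.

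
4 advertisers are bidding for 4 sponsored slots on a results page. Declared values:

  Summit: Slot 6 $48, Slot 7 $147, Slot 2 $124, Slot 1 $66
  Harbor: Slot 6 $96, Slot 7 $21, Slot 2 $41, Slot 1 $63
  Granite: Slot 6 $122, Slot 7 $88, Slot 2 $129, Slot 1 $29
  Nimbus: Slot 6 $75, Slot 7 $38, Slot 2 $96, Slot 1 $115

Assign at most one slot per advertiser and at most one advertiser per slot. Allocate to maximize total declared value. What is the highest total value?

Max total: $487

This is a one-to-one assignment (maximum-weight bipartite matching).
Optimal: Summit→Slot 7 ($147), Harbor→Slot 6 ($96), Granite→Slot 2 ($129), Nimbus→Slot 1 ($115) — total 147+96+129+115 = $487.
Column-greedy (each slot in turn goes to its best remaining advertiser) gives $428, worse by 59.
No other one-to-one assignment exceeds $487.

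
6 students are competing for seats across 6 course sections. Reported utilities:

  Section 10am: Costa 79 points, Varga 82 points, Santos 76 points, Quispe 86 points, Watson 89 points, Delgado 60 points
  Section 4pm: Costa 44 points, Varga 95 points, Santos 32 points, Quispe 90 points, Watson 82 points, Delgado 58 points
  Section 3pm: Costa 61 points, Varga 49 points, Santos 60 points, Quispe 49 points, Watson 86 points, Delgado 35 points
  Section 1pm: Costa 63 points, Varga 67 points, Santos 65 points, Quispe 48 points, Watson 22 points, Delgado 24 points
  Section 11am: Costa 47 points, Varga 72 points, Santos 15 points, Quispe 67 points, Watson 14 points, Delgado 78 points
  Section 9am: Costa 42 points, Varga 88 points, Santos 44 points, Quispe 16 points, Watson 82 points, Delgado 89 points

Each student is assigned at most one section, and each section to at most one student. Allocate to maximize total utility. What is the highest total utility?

Max total: 486 points

Optimal: Costa→Section 10am (79 points), Varga→Section 9am (88 points), Santos→Section 1pm (65 points), Quispe→Section 4pm (90 points), Watson→Section 3pm (86 points), Delgado→Section 11am (78 points) — total 79+88+65+90+86+78 = 486 points.
Max-entry greedy (repeatedly take the single best remaining cell) gives 466 points, worse by 20.
Next-best assignment: Costa→Section 10am, Varga→Section 4pm, Santos→Section 1pm, Quispe→Section 11am, Watson→Section 3pm, Delgado→Section 9am = 481 points.
No other one-to-one assignment exceeds 486 points.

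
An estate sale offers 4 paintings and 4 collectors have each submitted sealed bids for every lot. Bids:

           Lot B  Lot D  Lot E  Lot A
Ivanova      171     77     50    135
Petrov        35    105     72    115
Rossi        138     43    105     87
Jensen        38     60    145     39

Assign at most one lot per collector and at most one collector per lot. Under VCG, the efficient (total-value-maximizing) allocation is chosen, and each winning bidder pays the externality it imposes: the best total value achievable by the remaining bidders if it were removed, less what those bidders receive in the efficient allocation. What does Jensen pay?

Efficient allocation: Ivanova→Lot A ($135), Petrov→Lot D ($105), Rossi→Lot B ($138), Jensen→Lot E ($145); total welfare W = $523.
Jensen receives Lot E at value $145, so the others get W − 145 = $378.
Without Jensen: best allocation of the remaining 3 bidders over all 4 lots is Ivanova→Lot B ($171), Petrov→Lot A ($115), Rossi→Lot E ($105), total $391.
VCG payment = (others' best without Jensen) − (others' welfare with Jensen) = 391 − 378 = $13.

Jensen pays $13.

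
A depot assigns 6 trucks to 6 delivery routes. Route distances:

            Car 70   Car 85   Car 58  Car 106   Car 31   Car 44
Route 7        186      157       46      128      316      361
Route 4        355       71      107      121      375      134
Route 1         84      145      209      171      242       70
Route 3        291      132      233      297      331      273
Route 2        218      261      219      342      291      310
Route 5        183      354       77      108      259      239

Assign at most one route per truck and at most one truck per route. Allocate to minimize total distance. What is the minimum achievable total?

Optimal: Car 70→Route 1 (84 km), Car 85→Route 3 (132 km), Car 58→Route 7 (46 km), Car 106→Route 5 (108 km), Car 31→Route 2 (291 km), Car 44→Route 4 (134 km) — total 84+132+46+108+291+134 = 795 km.
Row-greedy (each truck in turn takes its cheapest remaining route) gives 873 km, worse by 78.
Next-best assignment: Car 70→Route 5, Car 85→Route 3, Car 58→Route 7, Car 106→Route 4, Car 31→Route 2, Car 44→Route 1 = 843 km.
No other one-to-one assignment undercuts 795 km.

Min total: 795 km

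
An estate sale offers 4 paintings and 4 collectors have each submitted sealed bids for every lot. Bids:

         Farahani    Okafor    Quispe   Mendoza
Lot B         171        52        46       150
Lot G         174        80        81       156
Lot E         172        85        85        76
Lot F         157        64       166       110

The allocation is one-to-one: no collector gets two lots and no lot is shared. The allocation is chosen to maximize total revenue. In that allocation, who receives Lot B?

Farahani receives Lot B.

This is the linear assignment problem.
Optimal: Farahani→Lot B ($171), Okafor→Lot E ($85), Quispe→Lot F ($166), Mendoza→Lot G ($156) — total 171+85+166+156 = $578.
Row-greedy (each collector in turn takes its best remaining lot) gives $575, worse by 3.
Swapping Okafor↔Farahani (Okafor→Lot B $52, Farahani→Lot E $172) loses 32.
Checked against all permutations: $578 is optimal.
Farahani's own top lot is Lot G ($174), but forcing Farahani→Lot G and reassigning the rest optimally gives only $575 — worse by 3.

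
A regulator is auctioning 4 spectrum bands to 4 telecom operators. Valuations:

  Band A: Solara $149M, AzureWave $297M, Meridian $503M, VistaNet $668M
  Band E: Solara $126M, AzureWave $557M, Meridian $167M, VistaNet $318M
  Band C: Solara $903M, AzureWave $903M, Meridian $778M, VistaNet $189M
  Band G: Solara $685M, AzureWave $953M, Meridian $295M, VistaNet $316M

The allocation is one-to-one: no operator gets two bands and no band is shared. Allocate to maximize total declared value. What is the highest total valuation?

Max total: $2691M

Optimal: Solara→Band C ($903M), AzureWave→Band G ($953M), Meridian→Band E ($167M), VistaNet→Band A ($668M) — total 903+953+167+668 = $2691M.
Row-greedy (each operator in turn takes its best remaining band) gives $2677M, worse by 14.
Next-best assignment: Solara→Band G, AzureWave→Band E, Meridian→Band C, VistaNet→Band A = $2688M.
Checked against all permutations: $2691M is optimal.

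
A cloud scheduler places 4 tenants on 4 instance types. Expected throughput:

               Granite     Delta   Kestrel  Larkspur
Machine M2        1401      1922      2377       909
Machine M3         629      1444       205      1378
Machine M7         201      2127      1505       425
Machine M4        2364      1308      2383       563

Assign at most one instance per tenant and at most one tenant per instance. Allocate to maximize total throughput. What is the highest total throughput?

Maximum total: 8246 ops/s

Optimal: Granite→Machine M4 (2364 ops/s), Delta→Machine M7 (2127 ops/s), Kestrel→Machine M2 (2377 ops/s), Larkspur→Machine M3 (1378 ops/s) — total 2364+2127+2377+1378 = 8246 ops/s.
Max-entry greedy (repeatedly take the single best remaining cell) gives 7289 ops/s, worse by 957.
Next-best assignment: Granite→Machine M2, Delta→Machine M7, Kestrel→Machine M4, Larkspur→Machine M3 = 7289 ops/s.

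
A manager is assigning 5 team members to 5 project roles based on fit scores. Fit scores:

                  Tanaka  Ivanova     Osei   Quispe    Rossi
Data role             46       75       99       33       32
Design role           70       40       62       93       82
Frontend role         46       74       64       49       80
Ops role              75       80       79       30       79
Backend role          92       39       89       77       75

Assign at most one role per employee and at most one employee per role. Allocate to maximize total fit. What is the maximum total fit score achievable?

Max total: 444 pts

Treat this as an assignment problem: match each employee to one role.
Optimal: Tanaka→Backend role (92 pts), Ivanova→Ops role (80 pts), Osei→Data role (99 pts), Quispe→Design role (93 pts), Rossi→Frontend role (80 pts) — total 92+80+99+93+80 = 444 pts.
Swapping Osei↔Rossi (Osei→Frontend role 64 pts, Rossi→Data role 32 pts) loses 83.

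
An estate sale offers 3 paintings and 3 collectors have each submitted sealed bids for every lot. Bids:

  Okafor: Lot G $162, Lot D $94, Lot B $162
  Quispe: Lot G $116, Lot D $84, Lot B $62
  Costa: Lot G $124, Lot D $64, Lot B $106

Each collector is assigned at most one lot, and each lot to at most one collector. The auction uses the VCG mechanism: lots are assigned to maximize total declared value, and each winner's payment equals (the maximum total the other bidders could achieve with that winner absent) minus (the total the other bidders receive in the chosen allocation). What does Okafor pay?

Efficient allocation: Okafor→Lot B ($162), Quispe→Lot D ($84), Costa→Lot G ($124); total welfare W = $370.
Okafor receives Lot B at value $162, so the others get W − 162 = $208.
Without Okafor: best allocation of the remaining 2 bidders over all 3 lots is Quispe→Lot G ($116), Costa→Lot B ($106), total $222.
VCG payment = (others' best without Okafor) − (others' welfare with Okafor) = 222 − 208 = $14.

Okafor pays $14.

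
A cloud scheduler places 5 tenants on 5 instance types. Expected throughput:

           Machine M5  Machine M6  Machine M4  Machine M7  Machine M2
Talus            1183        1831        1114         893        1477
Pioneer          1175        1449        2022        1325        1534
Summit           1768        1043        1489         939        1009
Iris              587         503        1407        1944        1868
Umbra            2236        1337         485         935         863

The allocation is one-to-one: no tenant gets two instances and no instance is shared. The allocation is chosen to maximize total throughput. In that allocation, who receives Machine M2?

Optimal: Talus→Machine M6 (1831 ops/s), Pioneer→Machine M4 (2022 ops/s), Summit→Machine M2 (1009 ops/s), Iris→Machine M7 (1944 ops/s), Umbra→Machine M5 (2236 ops/s) — total 1831+2022+1009+1944+2236 = 9042 ops/s.
Next-best assignment: Talus→Machine M6, Pioneer→Machine M2, Summit→Machine M4, Iris→Machine M7, Umbra→Machine M5 = 9034 ops/s.
Checked against all permutations: 9042 ops/s is optimal.
Summit's own top instance is Machine M5 (1768 ops/s), but forcing Summit→Machine M5 and reassigning the rest optimally gives only 8548 ops/s — worse by 494.

Summit receives Machine M2.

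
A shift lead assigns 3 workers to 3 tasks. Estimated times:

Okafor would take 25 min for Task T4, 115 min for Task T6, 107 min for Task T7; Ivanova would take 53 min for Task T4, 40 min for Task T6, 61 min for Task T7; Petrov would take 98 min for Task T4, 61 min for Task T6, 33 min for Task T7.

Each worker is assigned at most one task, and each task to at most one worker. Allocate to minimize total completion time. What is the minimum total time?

Min total: 98 min

This is the linear assignment problem.
Optimal: Okafor→Task T4 (25 min), Ivanova→Task T6 (40 min), Petrov→Task T7 (33 min) — total 25+40+33 = 98 min.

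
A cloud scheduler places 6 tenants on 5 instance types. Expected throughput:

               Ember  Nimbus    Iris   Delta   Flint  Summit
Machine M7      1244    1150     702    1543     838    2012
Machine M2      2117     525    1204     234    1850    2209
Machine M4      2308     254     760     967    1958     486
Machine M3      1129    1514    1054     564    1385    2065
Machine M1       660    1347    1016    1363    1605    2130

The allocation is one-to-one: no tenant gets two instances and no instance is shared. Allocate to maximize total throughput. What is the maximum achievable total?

Optimal: Delta→Machine M7 (1543 ops/s), Flint→Machine M2 (1850 ops/s), Ember→Machine M4 (2308 ops/s), Nimbus→Machine M3 (1514 ops/s), Summit→Machine M1 (2130 ops/s) — total 1543+1850+2308+1514+2130 = 9345 ops/s.
Next-best assignment: Delta→Machine M7, Ember→Machine M2, Flint→Machine M4, Nimbus→Machine M3, Summit→Machine M1 = 9262 ops/s.
Swapping Delta↔Nimbus (Delta→Machine M3 564 ops/s, Nimbus→Machine M7 1150 ops/s) loses 1343.

Max total: 9345 ops/s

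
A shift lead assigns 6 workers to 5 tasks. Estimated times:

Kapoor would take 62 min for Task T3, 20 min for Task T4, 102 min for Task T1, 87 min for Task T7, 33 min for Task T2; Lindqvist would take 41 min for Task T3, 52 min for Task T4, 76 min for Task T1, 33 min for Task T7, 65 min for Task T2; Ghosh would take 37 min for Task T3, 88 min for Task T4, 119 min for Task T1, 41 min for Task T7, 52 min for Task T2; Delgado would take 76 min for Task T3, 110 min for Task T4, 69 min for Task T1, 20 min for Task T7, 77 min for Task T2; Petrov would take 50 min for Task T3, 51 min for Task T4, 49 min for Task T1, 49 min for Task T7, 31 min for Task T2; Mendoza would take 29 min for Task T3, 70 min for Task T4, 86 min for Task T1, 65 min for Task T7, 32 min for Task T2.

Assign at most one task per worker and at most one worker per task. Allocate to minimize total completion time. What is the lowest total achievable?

Minimum total: 158 min

This is a one-to-one assignment (minimum-cost bipartite matching).
Optimal: Ghosh→Task T3 (37 min), Kapoor→Task T4 (20 min), Petrov→Task T1 (49 min), Delgado→Task T7 (20 min), Mendoza→Task T2 (32 min) — total 37+20+49+20+32 = 158 min.
Row-greedy (each worker in turn takes its cheapest remaining task) gives 190 min, worse by 32.
Swapping Kapoor↔Petrov (Kapoor→Task T1 102 min, Petrov→Task T4 51 min) adds 84.
Checked against all permutations: 158 min is optimal.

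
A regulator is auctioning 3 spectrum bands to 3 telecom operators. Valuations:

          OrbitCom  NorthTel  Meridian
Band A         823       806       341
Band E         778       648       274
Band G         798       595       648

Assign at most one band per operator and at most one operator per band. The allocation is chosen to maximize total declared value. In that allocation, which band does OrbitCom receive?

This is a one-to-one assignment (maximum-weight bipartite matching).
Optimal: OrbitCom→Band E ($778M), NorthTel→Band A ($806M), Meridian→Band G ($648M) — total 778+806+648 = $2232M.
Max-entry greedy (repeatedly take the single best remaining cell) gives $2119M, worse by 113.
OrbitCom's own top band is Band A ($823M), but forcing OrbitCom→Band A and reassigning the rest optimally gives only $2119M — worse by 113.

OrbitCom receives Band E.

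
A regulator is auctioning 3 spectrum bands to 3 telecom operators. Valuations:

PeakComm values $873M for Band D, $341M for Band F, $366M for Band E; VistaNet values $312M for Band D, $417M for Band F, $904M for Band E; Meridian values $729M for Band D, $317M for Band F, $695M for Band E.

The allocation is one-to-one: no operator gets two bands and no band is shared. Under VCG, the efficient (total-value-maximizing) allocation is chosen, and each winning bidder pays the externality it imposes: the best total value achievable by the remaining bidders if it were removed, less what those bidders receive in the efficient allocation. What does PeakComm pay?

Efficient allocation: PeakComm→Band D ($873M), VistaNet→Band E ($904M), Meridian→Band F ($317M); total welfare W = $2094M.
PeakComm receives Band D at value $873M, so the others get W − 873 = $1221M.
Without PeakComm: best allocation of the remaining 2 bidders over all 3 bands is VistaNet→Band E ($904M), Meridian→Band D ($729M), total $1633M.
VCG payment = (others' best without PeakComm) − (others' welfare with PeakComm) = 1633 − 1221 = $412M.

PeakComm pays $412M.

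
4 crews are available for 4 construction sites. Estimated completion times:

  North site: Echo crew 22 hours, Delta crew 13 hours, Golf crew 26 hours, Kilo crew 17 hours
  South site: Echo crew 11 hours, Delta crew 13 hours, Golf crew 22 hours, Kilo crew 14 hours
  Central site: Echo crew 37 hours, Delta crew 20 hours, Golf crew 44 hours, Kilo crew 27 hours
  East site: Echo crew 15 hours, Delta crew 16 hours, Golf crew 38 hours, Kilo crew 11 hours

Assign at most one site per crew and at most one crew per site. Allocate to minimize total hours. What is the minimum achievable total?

Min total: 68 hours

Optimal: Echo crew→South site (11 hours), Delta crew→Central site (20 hours), Golf crew→North site (26 hours), Kilo crew→East site (11 hours) — total 11+20+26+11 = 68 hours.
Column-greedy (each site in turn goes to its cheapest remaining crew) gives 89 hours, worse by 21.
Next-best assignment: Echo crew→East site, Delta crew→Central site, Golf crew→South site, Kilo crew→North site = 74 hours.
Swapping Kilo crew↔Echo crew (Kilo crew→South site 14 hours, Echo crew→East site 15 hours) adds 7.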